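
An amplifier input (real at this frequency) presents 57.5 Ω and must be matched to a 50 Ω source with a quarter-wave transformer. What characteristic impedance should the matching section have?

Z_qwt = √(Z_0·R_L) = √(50 × 57.5) = √2875

Z_qwt ≈ 53.6 Ω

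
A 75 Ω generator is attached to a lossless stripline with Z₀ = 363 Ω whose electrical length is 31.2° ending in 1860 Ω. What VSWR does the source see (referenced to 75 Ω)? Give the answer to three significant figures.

tan(βl) = 0.606
Z_in = Z_0·(Z_L + jZ_0·tanβl)/(Z_0 + jZ_L·tanβl) = 239 − j522 Ω
Γ_s = (Z_in − Z_s)/(Z_in + Z_s) = (164 − j522)/(314 − j522), |Γ_s| = 0.898
VSWR = (1 + |Γ_s|)/(1 − |Γ_s|)

VSWR ≈ 18.7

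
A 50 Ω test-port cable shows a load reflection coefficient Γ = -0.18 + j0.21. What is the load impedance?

Z_L = Z_0·(1 + Γ)/(1 − Γ) = 50·(0.82 + j0.21)/(1.18 − j0.21)

Z_L ≈ 32.1 + j14.6 Ω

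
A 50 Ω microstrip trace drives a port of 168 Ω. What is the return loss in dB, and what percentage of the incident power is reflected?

Γ = (168 − 50)/(168 + 50) = 0.541
RL = −20·log₁₀(0.541) = 5.33 dB
P_refl/P_inc = |Γ|² = 0.293

RL ≈ 5.33 dB; 29.3% of incident power reflected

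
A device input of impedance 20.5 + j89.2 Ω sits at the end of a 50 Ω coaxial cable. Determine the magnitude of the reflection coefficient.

Γ = (Z_L − Z_0)/(Z_L + Z_0) = (-29.5 + j89.2)/(70.5 + j89.2)
|Γ| = 94/114

|Γ| ≈ 0.826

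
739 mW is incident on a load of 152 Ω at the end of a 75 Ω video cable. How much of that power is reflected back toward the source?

Γ = (152 − 75)/(152 + 75) = 0.339
|Γ|² = 0.115
P_refl = |Γ|²·P_inc = 85 mW, P_del = (1 − |Γ|²)·P_inc = 654 mW

P_reflected ≈ 85 mW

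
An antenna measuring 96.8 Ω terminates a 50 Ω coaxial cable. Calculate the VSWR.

VSWR ≈ 1.94

Γ = (96.8 − 50)/(96.8 + 50) = 0.319
VSWR = (1 + 0.319)/(1 − 0.319)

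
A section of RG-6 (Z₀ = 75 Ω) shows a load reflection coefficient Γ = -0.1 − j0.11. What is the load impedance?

Z_L = Z_0·(1 + Γ)/(1 − Γ) = 75·(0.9 − j0.11)/(1.1 + j0.11)

Z_L ≈ 60 − j13.5 Ω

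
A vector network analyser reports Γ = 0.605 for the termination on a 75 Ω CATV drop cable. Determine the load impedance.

Z_L = Z_0·(1 + Γ)/(1 − Γ) = 75·(1.6)/(0.395)

Z_L ≈ 305 Ω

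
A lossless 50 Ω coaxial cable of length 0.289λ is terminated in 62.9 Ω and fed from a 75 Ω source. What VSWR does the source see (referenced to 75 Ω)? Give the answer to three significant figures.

VSWR ≈ 1.86

βl = 2π × 0.289 = 104°
tan(βl) = -4
Z_in = Z_0·(Z_L + jZ_0·tanβl)/(Z_0 + jZ_L·tanβl) = 40.6 + j4.43 Ω
Γ_s = (Z_in − Z_s)/(Z_in + Z_s) = (-34.4 + j4.43)/(116 + j4.43), |Γ_s| = 0.3
VSWR = (1 + |Γ_s|)/(1 − |Γ_s|)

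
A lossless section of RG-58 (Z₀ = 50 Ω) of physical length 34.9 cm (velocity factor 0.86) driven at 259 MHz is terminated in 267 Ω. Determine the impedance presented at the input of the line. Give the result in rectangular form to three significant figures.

λ = v/f = 0.86·c / 259 MHz = 0.996 m
βl = 2π·l/λ = 2π × 0.35 = 126°
tan(βl) = tan(126°) = -1.37
Z_in = Z_0·(Z_L + jZ_0·tanβl)/(Z_0 + jZ_L·tanβl)
     = 50·(267 − j68.5)/(50 − j366)

Z_in ≈ 14.1 + j34.6 Ω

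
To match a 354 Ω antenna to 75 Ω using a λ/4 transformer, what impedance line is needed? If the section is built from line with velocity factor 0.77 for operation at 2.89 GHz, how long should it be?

Z_qwt ≈ 163 Ω; length ≈ 2 cm

Z_qwt = √(Z_0·R_L) = √(75 × 354) = √26550
λ = 0.77·c/f = 0.0799 m, so l = λ/4 = 0.02 m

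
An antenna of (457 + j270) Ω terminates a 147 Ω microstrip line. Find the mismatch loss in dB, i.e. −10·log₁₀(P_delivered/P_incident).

Γ = (310 + j270)/(604 + j270), |Γ| = 0.621
|Γ|² = 0.386, so P_del/P_inc = 1 − |Γ|² = 0.614
ML = −10·log₁₀(1 − |Γ|²)

mismatch loss ≈ 2.12 dB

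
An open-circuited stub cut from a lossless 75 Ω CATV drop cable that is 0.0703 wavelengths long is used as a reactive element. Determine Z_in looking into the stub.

βl = 2π × 0.0703 = 25.3°
tan(βl) = 0.473
For an open-circuited stub, Z_in = −jZ_0·cot(βl) = −jZ_0/tan(βl)

Z_in ≈ −j159 Ω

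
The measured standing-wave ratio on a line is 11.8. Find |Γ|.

|Γ| = (S − 1)/(S + 1) = (11.8 − 1)/(11.8 + 1) = 10.8/12.8

|Γ| ≈ 0.844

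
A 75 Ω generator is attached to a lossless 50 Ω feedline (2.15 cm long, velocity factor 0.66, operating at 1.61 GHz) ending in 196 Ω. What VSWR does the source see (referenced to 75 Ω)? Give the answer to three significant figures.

VSWR ≈ 5.23

λ = v/f = 0.66·c / 1.61 GHz = 0.123 m
βl = 2π·l/λ = 2π × 0.175 = 62.9°
tan(βl) = 1.96
Z_in = Z_0·(Z_L + jZ_0·tanβl)/(Z_0 + jZ_L·tanβl) = 15.8 − j23.5 Ω
Γ_s = (Z_in − Z_s)/(Z_in + Z_s) = (-59.2 − j23.5)/(90.8 − j23.5), |Γ_s| = 0.679
VSWR = (1 + |Γ_s|)/(1 − |Γ_s|)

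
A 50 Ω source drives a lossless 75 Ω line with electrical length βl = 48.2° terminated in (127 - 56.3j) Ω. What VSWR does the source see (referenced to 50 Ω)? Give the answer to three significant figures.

VSWR ≈ 1.86

tan(βl) = 1.12
Z_in = Z_0·(Z_L + jZ_0·tanβl)/(Z_0 + jZ_L·tanβl) = 41 − j27.2 Ω
Γ_s = (Z_in − Z_s)/(Z_in + Z_s) = (-8.99 − j27.2)/(91 − j27.2), |Γ_s| = 0.302
VSWR = (1 + |Γ_s|)/(1 − |Γ_s|)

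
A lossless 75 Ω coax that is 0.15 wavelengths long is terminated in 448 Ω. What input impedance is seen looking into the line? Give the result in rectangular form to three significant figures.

βl = 2π × 0.15 = 54°
tan(βl) = tan(54°) = 1.38
Z_in = Z_0·(Z_L + jZ_0·tanβl)/(Z_0 + jZ_L·tanβl)
     = 75·(448 + j103)/(75 + j617)

Z_in ≈ 18.9 − j52.2 Ω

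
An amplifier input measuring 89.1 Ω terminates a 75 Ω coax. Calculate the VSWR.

VSWR ≈ 1.19

For a purely resistive load, VSWR = R_L/Z_0 or Z_0/R_L (whichever > 1) = 89.1/75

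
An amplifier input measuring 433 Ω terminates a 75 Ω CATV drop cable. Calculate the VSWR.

Γ = (433 − 75)/(433 + 75) = 0.705
VSWR = (1 + 0.705)/(1 − 0.705)

VSWR ≈ 5.77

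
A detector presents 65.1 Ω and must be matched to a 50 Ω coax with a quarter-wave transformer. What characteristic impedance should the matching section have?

Z_qwt ≈ 57.1 Ω

Z_qwt = √(Z_0·R_L) = √(50 × 65.1) = √3255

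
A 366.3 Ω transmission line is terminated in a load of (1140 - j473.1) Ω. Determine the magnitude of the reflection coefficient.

Γ = (Z_L − Z_0)/(Z_L + Z_0) = (773.7 − j473.1)/(1506 − j473.1)
|Γ| = 907/1580

|Γ| ≈ 0.574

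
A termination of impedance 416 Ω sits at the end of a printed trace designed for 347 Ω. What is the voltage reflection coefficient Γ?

Γ = (Z_L − Z_0)/(Z_L + Z_0) = (416 − 347)/(416 + 347) = 69/763

Γ = 0.0904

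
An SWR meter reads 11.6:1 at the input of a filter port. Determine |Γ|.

|Γ| ≈ 0.841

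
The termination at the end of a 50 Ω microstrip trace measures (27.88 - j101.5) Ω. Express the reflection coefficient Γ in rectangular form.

Γ ≈ 0.524 − j0.62

Γ = (Z_L − Z_0)/(Z_L + Z_0) = (-22.12 − j101.5)/(77.88 − j101.5)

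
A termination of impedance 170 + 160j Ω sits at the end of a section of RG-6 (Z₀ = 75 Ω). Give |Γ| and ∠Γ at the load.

Γ ≈ 0.636 ∠ 26.2°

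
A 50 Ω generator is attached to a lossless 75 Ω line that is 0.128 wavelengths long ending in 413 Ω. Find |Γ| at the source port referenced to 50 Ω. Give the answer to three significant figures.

|Γ| ≈ 0.711

βl = 2π × 0.128 = 46.1°
tan(βl) = 1.04
Z_in = Z_0·(Z_L + jZ_0·tanβl)/(Z_0 + jZ_L·tanβl) = 25.5 − j67.8 Ω
Γ_s = (Z_in − Z_s)/(Z_in + Z_s) = (-24.5 − j67.8)/(75.5 − j67.8), |Γ_s| = 0.711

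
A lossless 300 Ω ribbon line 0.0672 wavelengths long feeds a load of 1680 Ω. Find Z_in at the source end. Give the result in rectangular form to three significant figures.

Z_in ≈ 275 − j558 Ω

βl = 2π × 0.0672 = 24.2°
tan(βl) = tan(24.2°) = 0.449
Z_in = Z_0·(Z_L + jZ_0·tanβl)/(Z_0 + jZ_L·tanβl)
     = 300·(1680 + j135)/(300 + j755)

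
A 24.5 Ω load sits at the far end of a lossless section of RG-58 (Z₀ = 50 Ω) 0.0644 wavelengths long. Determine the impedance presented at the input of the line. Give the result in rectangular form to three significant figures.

βl = 2π × 0.0644 = 23.2°
tan(βl) = tan(23.2°) = 0.428
Z_in = Z_0·(Z_L + jZ_0·tanβl)/(Z_0 + jZ_L·tanβl)
     = 50·(24.5 + j21.4)/(50 + j10.5)

Z_in ≈ 27.8 + j15.6 Ω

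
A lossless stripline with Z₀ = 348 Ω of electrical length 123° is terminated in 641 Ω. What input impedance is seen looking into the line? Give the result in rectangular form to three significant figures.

tan(βl) = tan(123°) = -1.54
Z_in = Z_0·(Z_L + jZ_0·tanβl)/(Z_0 + jZ_L·tanβl)
     = 348·(641 − j536)/(348 − j987)

Z_in ≈ 239 + j142 Ω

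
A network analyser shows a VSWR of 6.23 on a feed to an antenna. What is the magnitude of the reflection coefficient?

|Γ| ≈ 0.723

|Γ| = (S − 1)/(S + 1) = (6.23 − 1)/(6.23 + 1) = 5.23/7.23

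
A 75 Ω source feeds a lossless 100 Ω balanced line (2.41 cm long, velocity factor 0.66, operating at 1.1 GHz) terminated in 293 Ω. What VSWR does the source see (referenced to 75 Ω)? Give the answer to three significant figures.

λ = v/f = 0.66·c / 1.1 GHz = 0.18 m
βl = 2π·l/λ = 2π × 0.134 = 48.2°
tan(βl) = 1.12
Z_in = Z_0·(Z_L + jZ_0·tanβl)/(Z_0 + jZ_L·tanβl) = 56.2 − j72.3 Ω
Γ_s = (Z_in − Z_s)/(Z_in + Z_s) = (-18.8 − j72.3)/(131 − j72.3), |Γ_s| = 0.499
VSWR = (1 + |Γ_s|)/(1 − |Γ_s|)

VSWR ≈ 2.99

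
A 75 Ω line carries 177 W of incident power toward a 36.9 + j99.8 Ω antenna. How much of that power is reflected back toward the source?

P_reflected ≈ 89.8 W

|Γ| = |(-38.1 + j99.8)/(111.9 + j99.8)| = 0.712
|Γ|² = 0.508
P_refl = |Γ|²·P_inc = 89.8 W, P_del = (1 − |Γ|²)·P_inc = 87.2 W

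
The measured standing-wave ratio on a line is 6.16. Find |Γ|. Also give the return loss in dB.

|Γ| = (S − 1)/(S + 1) = (6.16 − 1)/(6.16 + 1) = 5.16/7.16
RL = −20·log₁₀|Γ| = −20·log₁₀(0.721)

|Γ| ≈ 0.721; return loss ≈ 2.85 dB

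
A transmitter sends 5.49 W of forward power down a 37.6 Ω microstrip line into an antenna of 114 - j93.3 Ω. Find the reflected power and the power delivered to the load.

|Γ| = |(76.4 − j93.3)/(151.6 − j93.3)| = 0.677
|Γ|² = 0.459
P_refl = |Γ|²·P_inc = 2.52 W, P_del = (1 − |Γ|²)·P_inc = 2.97 W

P_reflected ≈ 2.52 W; P_delivered ≈ 2.97 W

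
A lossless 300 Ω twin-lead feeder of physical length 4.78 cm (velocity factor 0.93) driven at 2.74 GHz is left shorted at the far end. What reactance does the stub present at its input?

λ = v/f = 0.93·c / 2.74 GHz = 0.102 m
βl = 2π·l/λ = 2π × 0.469 = 169°
tan(βl) = -0.194
For a shorted stub, Z_in = jZ_0·tan(βl)

X_in ≈ -58.3 Ω (capacitive)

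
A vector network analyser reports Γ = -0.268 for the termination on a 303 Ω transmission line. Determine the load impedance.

Z_L = Z_0·(1 + Γ)/(1 − Γ) = 303·(0.732)/(1.27)

Z_L ≈ 175 Ω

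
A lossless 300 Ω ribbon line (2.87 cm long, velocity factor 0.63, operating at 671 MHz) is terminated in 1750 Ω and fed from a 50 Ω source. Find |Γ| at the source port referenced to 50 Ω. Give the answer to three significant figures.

|Γ| ≈ 0.917

λ = v/f = 0.63·c / 671 MHz = 0.282 m
βl = 2π·l/λ = 2π × 0.102 = 36.7°
tan(βl) = 0.745
Z_in = Z_0·(Z_L + jZ_0·tanβl)/(Z_0 + jZ_L·tanβl) = 137 − j371 Ω
Γ_s = (Z_in − Z_s)/(Z_in + Z_s) = (86.9 − j371)/(187 − j371), |Γ_s| = 0.917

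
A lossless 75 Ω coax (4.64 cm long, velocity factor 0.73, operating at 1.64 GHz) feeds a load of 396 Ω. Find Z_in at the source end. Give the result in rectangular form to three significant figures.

λ = v/f = 0.73·c / 1.64 GHz = 0.134 m
βl = 2π·l/λ = 2π × 0.347 = 125°
tan(βl) = tan(125°) = -1.42
Z_in = Z_0·(Z_L + jZ_0·tanβl)/(Z_0 + jZ_L·tanβl)
     = 75·(396 − j107)/(75 − j564)

Z_in ≈ 20.8 + j49.9 Ω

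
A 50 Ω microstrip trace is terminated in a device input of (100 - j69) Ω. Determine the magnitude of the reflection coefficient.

Γ = (Z_L − Z_0)/(Z_L + Z_0) = (50 − j69)/(150 − j69)
|Γ| = 85.2/165

|Γ| ≈ 0.516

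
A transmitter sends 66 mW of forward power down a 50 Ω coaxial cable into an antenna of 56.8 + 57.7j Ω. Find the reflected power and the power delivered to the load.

P_reflected ≈ 15.1 mW; P_delivered ≈ 50.9 mW

|Γ| = |(6.8 + j57.7)/(106.8 + j57.7)| = 0.479
|Γ|² = 0.229
P_refl = |Γ|²·P_inc = 15.1 mW, P_del = (1 − |Γ|²)·P_inc = 50.9 mW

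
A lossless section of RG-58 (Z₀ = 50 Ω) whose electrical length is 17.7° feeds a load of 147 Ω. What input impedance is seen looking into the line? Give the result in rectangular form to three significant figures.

Z_in ≈ 86.1 − j64.9 Ω

tan(βl) = tan(17.7°) = 0.319
Z_in = Z_0·(Z_L + jZ_0·tanβl)/(Z_0 + jZ_L·tanβl)
     = 50·(147 + j16)/(50 + j46.9)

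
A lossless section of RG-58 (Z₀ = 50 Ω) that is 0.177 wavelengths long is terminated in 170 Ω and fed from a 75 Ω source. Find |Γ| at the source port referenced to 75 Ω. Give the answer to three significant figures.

βl = 2π × 0.177 = 63.7°
tan(βl) = 2.03
Z_in = Z_0·(Z_L + jZ_0·tanβl)/(Z_0 + jZ_L·tanβl) = 17.9 − j22.1 Ω
Γ_s = (Z_in − Z_s)/(Z_in + Z_s) = (-57.1 − j22.1)/(92.9 − j22.1), |Γ_s| = 0.641

|Γ| ≈ 0.641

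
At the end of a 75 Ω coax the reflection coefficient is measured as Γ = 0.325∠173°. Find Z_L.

Z_L ≈ 38.3 + j3.39 Ω

Z_L = Z_0·(1 + Γ)/(1 − Γ) = 75·(0.677 + j0.0396)/(1.32 − j0.0396)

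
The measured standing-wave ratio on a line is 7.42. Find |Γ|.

|Γ| ≈ 0.762

|Γ| = (S − 1)/(S + 1) = (7.42 − 1)/(7.42 + 1) = 6.42/8.42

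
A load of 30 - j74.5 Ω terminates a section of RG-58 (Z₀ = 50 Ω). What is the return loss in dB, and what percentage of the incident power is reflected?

Γ = (-20 − j74.5)/(80 − j74.5), |Γ| = 0.706
RL = −20·log₁₀(0.706) = 3.03 dB
P_refl/P_inc = |Γ|² = 0.498

RL ≈ 3.03 dB; 49.8% of incident power reflected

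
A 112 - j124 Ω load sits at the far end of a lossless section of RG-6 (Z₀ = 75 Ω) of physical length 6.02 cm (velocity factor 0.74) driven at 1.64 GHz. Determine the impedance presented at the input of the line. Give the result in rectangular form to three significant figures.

λ = v/f = 0.74·c / 1.64 GHz = 0.135 m
βl = 2π·l/λ = 2π × 0.445 = 160°
tan(βl) = tan(160°) = -0.362
Z_in = Z_0·(Z_L + jZ_0·tanβl)/(Z_0 + jZ_L·tanβl)
     = 75·(112 − j151)/(30.1 − j40.5)

Z_in ≈ 279 − j0.304 Ω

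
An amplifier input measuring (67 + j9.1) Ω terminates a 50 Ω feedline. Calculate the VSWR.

Γ = (Z_L − Z_0)/(Z_L + Z_0) = (17 + j9.1)/(117 + j9.1)
|Γ| = 19.3/117 = 0.164
VSWR = (1 + |Γ|)/(1 − |Γ|) = 1.16/0.836

VSWR ≈ 1.39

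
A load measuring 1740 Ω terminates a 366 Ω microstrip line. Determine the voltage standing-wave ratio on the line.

VSWR ≈ 4.75

For a purely resistive load, VSWR = R_L/Z_0 or Z_0/R_L (whichever > 1) = 1740/366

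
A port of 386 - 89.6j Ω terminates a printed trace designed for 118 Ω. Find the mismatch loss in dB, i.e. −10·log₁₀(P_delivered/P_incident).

mismatch loss ≈ 1.58 dB

Γ = (268 − j89.6)/(504 − j89.6), |Γ| = 0.552
|Γ|² = 0.305, so P_del/P_inc = 1 − |Γ|² = 0.695
ML = −10·log₁₀(1 − |Γ|²)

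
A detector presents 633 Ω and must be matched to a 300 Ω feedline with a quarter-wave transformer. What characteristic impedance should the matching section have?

Z_qwt = √(Z_0·R_L) = √(300 × 633) = √189900

Z_qwt ≈ 436 Ω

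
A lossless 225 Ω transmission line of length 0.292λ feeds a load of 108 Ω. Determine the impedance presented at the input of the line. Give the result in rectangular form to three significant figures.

Z_in ≈ 382 − j154 Ω

βl = 2π × 0.292 = 105°
tan(βl) = tan(105°) = -3.7
Z_in = Z_0·(Z_L + jZ_0·tanβl)/(Z_0 + jZ_L·tanβl)
     = 225·(108 − j833)/(225 − j400)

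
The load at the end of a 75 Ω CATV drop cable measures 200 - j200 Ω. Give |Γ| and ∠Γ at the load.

Γ ≈ 0.694 ∠ -22°

Γ = (Z_L − Z_0)/(Z_L + Z_0) = (125 − j200)/(275 − j200)
|Γ| = 236/340 = 0.694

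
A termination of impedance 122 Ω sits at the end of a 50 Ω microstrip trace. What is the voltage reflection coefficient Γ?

Γ = (Z_L − Z_0)/(Z_L + Z_0) = (122 − 50)/(122 + 50) = 72/172

Γ = 0.419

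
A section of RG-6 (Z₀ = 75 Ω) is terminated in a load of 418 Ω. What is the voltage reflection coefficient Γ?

Γ = (Z_L − Z_0)/(Z_L + Z_0) = (418 − 75)/(418 + 75) = 343/493

Γ = 0.696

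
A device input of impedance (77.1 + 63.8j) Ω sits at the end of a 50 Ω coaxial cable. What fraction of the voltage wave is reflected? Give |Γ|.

|Γ| ≈ 0.487

Γ = (Z_L − Z_0)/(Z_L + Z_0) = (27.1 + j63.8)/(127.1 + j63.8)
|Γ| = 69.3/142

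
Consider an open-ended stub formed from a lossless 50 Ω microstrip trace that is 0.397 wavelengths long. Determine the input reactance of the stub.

βl = 2π × 0.397 = 143°
tan(βl) = -0.756
For an open-ended stub, Z_in = −jZ_0·cot(βl) = −jZ_0/tan(βl)

X_in ≈ 66.2 Ω (inductive)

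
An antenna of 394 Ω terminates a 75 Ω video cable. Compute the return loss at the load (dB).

Γ = (394 − 75)/(394 + 75) = 0.68
RL = −20·log₁₀|Γ| = −20·log₁₀(0.68)

RL ≈ 3.35 dB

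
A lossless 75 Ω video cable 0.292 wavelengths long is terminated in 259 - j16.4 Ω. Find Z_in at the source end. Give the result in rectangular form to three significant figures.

βl = 2π × 0.292 = 105°
tan(βl) = tan(105°) = -3.7
Z_in = Z_0·(Z_L + jZ_0·tanβl)/(Z_0 + jZ_L·tanβl)
     = 75·(259 − j294)/(14.3 − j959)

Z_in ≈ 23.3 + j19.9 Ω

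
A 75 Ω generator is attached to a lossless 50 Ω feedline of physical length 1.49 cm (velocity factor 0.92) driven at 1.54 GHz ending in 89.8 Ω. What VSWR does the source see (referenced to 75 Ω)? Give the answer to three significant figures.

VSWR ≈ 1.7

λ = v/f = 0.92·c / 1.54 GHz = 0.179 m
βl = 2π·l/λ = 2π × 0.0831 = 29.9°
tan(βl) = 0.576
Z_in = Z_0·(Z_L + jZ_0·tanβl)/(Z_0 + jZ_L·tanβl) = 57.8 − j31 Ω
Γ_s = (Z_in − Z_s)/(Z_in + Z_s) = (-17.2 − j31)/(133 − j31), |Γ_s| = 0.26
VSWR = (1 + |Γ_s|)/(1 − |Γ_s|)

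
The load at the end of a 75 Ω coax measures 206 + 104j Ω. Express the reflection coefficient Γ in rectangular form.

Γ = (Z_L − Z_0)/(Z_L + Z_0) = (131 + j104)/(281 + j104)

Γ ≈ 0.531 + j0.174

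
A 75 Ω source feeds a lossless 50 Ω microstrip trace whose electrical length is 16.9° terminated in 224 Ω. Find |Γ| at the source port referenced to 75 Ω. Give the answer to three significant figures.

|Γ| ≈ 0.537

tan(βl) = 0.304
Z_in = Z_0·(Z_L + jZ_0·tanβl)/(Z_0 + jZ_L·tanβl) = 85.8 − j102 Ω
Γ_s = (Z_in − Z_s)/(Z_in + Z_s) = (10.8 − j102)/(161 − j102), |Γ_s| = 0.537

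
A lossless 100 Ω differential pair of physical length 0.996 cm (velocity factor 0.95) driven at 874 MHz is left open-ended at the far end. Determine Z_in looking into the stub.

λ = v/f = 0.95·c / 874 MHz = 0.326 m
βl = 2π·l/λ = 2π × 0.0305 = 11°
tan(βl) = 0.194
For an open-ended stub, Z_in = −jZ_0·cot(βl) = −jZ_0/tan(βl)

Z_in ≈ −j515 Ω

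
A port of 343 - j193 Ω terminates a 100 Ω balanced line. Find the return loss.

RL ≈ 3.85 dB

Γ = (243 − j193)/(443 − j193), |Γ| = 0.642
RL = −20·log₁₀|Γ| = −20·log₁₀(0.642)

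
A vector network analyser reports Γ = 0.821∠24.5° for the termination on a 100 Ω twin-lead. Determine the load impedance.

Z_L = Z_0·(1 + Γ)/(1 − Γ) = 100·(1.75 + j0.34)/(0.253 − j0.34)

Z_L ≈ 181 + j379 Ω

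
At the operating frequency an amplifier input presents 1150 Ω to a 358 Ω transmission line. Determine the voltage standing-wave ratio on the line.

For a purely resistive load, VSWR = R_L/Z_0 or Z_0/R_L (whichever > 1) = 1150/358

VSWR ≈ 3.21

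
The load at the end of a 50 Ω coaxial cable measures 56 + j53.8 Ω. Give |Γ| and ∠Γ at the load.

Γ = (Z_L − Z_0)/(Z_L + Z_0) = (6 + j53.8)/(106 + j53.8)
|Γ| = 54.1/119 = 0.455

Γ ≈ 0.455 ∠ 56.7°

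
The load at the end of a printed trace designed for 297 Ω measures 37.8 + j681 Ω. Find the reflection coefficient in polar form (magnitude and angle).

Γ ≈ 0.96 ∠ 47°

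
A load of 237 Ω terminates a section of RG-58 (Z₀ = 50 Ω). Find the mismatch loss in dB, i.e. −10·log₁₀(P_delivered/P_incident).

mismatch loss ≈ 2.4 dB

Γ = (237 − 50)/(237 + 50) = 0.652
|Γ|² = 0.425, so P_del/P_inc = 1 − |Γ|² = 0.575
ML = −10·log₁₀(1 − |Γ|²)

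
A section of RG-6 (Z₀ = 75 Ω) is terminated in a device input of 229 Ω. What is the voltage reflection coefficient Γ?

Γ = 0.507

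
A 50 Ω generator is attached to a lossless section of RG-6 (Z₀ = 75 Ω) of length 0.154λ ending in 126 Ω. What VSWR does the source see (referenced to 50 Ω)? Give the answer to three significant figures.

VSWR ≈ 1.72

βl = 2π × 0.154 = 55.4°
tan(βl) = 1.45
Z_in = Z_0·(Z_L + jZ_0·tanβl)/(Z_0 + jZ_L·tanβl) = 56.4 − j28.6 Ω
Γ_s = (Z_in − Z_s)/(Z_in + Z_s) = (6.35 − j28.6)/(106 − j28.6), |Γ_s| = 0.266
VSWR = (1 + |Γ_s|)/(1 − |Γ_s|)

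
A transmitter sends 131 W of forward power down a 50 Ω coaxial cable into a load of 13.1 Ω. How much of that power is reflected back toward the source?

P_reflected ≈ 44.8 W

Γ = (13.1 − 50)/(13.1 + 50) = -0.585
|Γ|² = 0.342
P_refl = |Γ|²·P_inc = 44.8 W, P_del = (1 − |Γ|²)·P_inc = 86.2 W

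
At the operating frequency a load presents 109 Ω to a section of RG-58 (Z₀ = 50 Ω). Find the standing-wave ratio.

VSWR ≈ 2.18

Γ = (109 − 50)/(109 + 50) = 0.371
VSWR = (1 + 0.371)/(1 − 0.371)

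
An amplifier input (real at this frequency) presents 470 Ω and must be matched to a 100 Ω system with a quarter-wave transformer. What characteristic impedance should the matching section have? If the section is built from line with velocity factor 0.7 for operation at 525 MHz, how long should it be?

Z_qwt ≈ 217 Ω; length ≈ 10 cm

Z_qwt = √(Z_0·R_L) = √(100 × 470) = √47000
λ = 0.7·c/f = 0.4 m, so l = λ/4 = 0.1 m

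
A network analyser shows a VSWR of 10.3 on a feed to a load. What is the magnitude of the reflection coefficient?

|Γ| = (S − 1)/(S + 1) = (10.3 − 1)/(10.3 + 1) = 9.3/11.3

|Γ| ≈ 0.823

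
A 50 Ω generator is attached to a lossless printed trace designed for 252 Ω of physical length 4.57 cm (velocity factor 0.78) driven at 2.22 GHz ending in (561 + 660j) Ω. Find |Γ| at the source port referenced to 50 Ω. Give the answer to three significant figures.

λ = v/f = 0.78·c / 2.22 GHz = 0.105 m
βl = 2π·l/λ = 2π × 0.434 = 156°
tan(βl) = -0.443
Z_in = Z_0·(Z_L + jZ_0·tanβl)/(Z_0 + jZ_L·tanβl) = 119 + j308 Ω
Γ_s = (Z_in − Z_s)/(Z_in + Z_s) = (68.9 + j308)/(169 + j308), |Γ_s| = 0.898

|Γ| ≈ 0.898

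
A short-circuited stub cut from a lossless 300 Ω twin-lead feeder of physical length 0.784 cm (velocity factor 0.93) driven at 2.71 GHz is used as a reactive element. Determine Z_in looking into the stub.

Z_in ≈ +j156 Ω

λ = v/f = 0.93·c / 2.71 GHz = 0.103 m
βl = 2π·l/λ = 2π × 0.0762 = 27.4°
tan(βl) = 0.519
For a short-circuited stub, Z_in = jZ_0·tan(βl)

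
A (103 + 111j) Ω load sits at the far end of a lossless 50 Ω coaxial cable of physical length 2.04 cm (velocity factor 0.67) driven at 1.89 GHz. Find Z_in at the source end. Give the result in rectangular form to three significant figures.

λ = v/f = 0.67·c / 1.89 GHz = 0.106 m
βl = 2π·l/λ = 2π × 0.192 = 69.1°
tan(βl) = tan(69.1°) = 2.61
Z_in = Z_0·(Z_L + jZ_0·tanβl)/(Z_0 + jZ_L·tanβl)
     = 50·(103 + j242)/(-240 + j269)

Z_in ≈ 15.5 − j33 Ω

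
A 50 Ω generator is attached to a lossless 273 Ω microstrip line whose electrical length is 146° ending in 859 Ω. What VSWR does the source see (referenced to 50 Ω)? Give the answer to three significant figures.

VSWR ≈ 12.5

tan(βl) = -0.675
Z_in = Z_0·(Z_L + jZ_0·tanβl)/(Z_0 + jZ_L·tanβl) = 227 + j298 Ω
Γ_s = (Z_in − Z_s)/(Z_in + Z_s) = (177 + j298)/(277 + j298), |Γ_s| = 0.852
VSWR = (1 + |Γ_s|)/(1 − |Γ_s|)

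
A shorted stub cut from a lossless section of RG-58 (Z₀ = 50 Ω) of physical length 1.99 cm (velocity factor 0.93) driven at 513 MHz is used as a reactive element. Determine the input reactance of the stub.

X_in ≈ 11.7 Ω (inductive)

λ = v/f = 0.93·c / 513 MHz = 0.544 m
βl = 2π·l/λ = 2π × 0.0366 = 13.2°
tan(βl) = 0.234
For a shorted stub, Z_in = jZ_0·tan(βl)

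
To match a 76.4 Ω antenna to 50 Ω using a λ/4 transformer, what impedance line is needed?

Z_qwt = √(Z_0·R_L) = √(50 × 76.4) = √3820

Z_qwt ≈ 61.8 Ω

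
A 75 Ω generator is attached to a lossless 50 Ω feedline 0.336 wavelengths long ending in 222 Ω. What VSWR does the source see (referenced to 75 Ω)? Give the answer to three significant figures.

βl = 2π × 0.336 = 121°
tan(βl) = -1.67
Z_in = Z_0·(Z_L + jZ_0·tanβl)/(Z_0 + jZ_L·tanβl) = 15 + j28 Ω
Γ_s = (Z_in − Z_s)/(Z_in + Z_s) = (-60 + j28)/(90 + j28), |Γ_s| = 0.702
VSWR = (1 + |Γ_s|)/(1 − |Γ_s|)

VSWR ≈ 5.71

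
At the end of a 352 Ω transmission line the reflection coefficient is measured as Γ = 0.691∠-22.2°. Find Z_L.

Z_L = Z_0·(1 + Γ)/(1 − Γ) = 352·(1.64 − j0.261)/(0.36 + j0.261)

Z_L ≈ 929 − j929 Ω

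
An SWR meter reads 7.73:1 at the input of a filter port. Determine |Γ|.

|Γ| ≈ 0.771

|Γ| = (S − 1)/(S + 1) = (7.73 − 1)/(7.73 + 1) = 6.73/8.73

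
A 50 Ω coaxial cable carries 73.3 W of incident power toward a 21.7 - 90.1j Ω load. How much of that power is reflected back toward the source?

|Γ| = |(-28.3 − j90.1)/(71.7 − j90.1)| = 0.82
|Γ|² = 0.673
P_refl = |Γ|²·P_inc = 49.3 W, P_del = (1 − |Γ|²)·P_inc = 24 W

P_reflected ≈ 49.3 W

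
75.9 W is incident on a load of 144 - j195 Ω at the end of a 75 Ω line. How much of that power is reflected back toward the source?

|Γ| = |(69 − j195)/(219 − j195)| = 0.705
|Γ|² = 0.498
P_refl = |Γ|²·P_inc = 37.8 W, P_del = (1 − |Γ|²)·P_inc = 38.1 W

P_reflected ≈ 37.8 W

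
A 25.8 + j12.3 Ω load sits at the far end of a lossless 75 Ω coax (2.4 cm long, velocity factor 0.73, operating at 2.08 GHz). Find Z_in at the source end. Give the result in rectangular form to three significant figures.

Z_in ≈ 221 − j26.2 Ω

λ = v/f = 0.73·c / 2.08 GHz = 0.105 m
βl = 2π·l/λ = 2π × 0.228 = 82.1°
tan(βl) = tan(82.1°) = 7.17
Z_in = Z_0·(Z_L + jZ_0·tanβl)/(Z_0 + jZ_L·tanβl)
     = 75·(25.8 + j550)/(-13.2 + j185)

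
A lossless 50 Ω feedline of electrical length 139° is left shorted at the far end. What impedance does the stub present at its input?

Z_in ≈ −j43.5 Ω

tan(βl) = -0.869
For a shorted stub, Z_in = jZ_0·tan(βl)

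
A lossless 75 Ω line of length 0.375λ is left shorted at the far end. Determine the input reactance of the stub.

βl = 2π × 0.375 = 135°
tan(βl) = -1
For a shorted stub, Z_in = jZ_0·tan(βl)

X_in ≈ -75 Ω (capacitive)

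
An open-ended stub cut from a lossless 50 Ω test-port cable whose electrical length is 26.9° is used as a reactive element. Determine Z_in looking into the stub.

Z_in ≈ −j98.6 Ω

tan(βl) = 0.507
For an open-ended stub, Z_in = −jZ_0·cot(βl) = −jZ_0/tan(βl)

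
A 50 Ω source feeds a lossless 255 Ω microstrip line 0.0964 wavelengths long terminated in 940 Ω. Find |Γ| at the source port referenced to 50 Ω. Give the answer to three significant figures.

βl = 2π × 0.0964 = 34.7°
tan(βl) = 0.693
Z_in = Z_0·(Z_L + jZ_0·tanβl)/(Z_0 + jZ_L·tanβl) = 185 − j296 Ω
Γ_s = (Z_in − Z_s)/(Z_in + Z_s) = (135 − j296)/(235 − j296), |Γ_s| = 0.861

|Γ| ≈ 0.861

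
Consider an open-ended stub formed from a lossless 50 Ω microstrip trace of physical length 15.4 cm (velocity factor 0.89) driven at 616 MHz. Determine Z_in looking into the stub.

Z_in ≈ +j38.9 Ω

λ = v/f = 0.89·c / 616 MHz = 0.433 m
βl = 2π·l/λ = 2π × 0.355 = 128°
tan(βl) = -1.28
For an open-ended stub, Z_in = −jZ_0·cot(βl) = −jZ_0/tan(βl)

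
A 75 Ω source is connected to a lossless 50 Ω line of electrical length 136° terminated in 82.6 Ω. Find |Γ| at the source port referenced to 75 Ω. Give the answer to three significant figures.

|Γ| ≈ 0.312

tan(βl) = -0.966
Z_in = Z_0·(Z_L + jZ_0·tanβl)/(Z_0 + jZ_L·tanβl) = 45 + j23.6 Ω
Γ_s = (Z_in − Z_s)/(Z_in + Z_s) = (-30 + j23.6)/(120 + j23.6), |Γ_s| = 0.312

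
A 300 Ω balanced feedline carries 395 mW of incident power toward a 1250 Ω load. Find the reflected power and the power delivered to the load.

P_reflected ≈ 148 mW; P_delivered ≈ 247 mW

Γ = (1250 − 300)/(1250 + 300) = 0.613
|Γ|² = 0.376
P_refl = |Γ|²·P_inc = 148 mW, P_del = (1 − |Γ|²)·P_inc = 247 mW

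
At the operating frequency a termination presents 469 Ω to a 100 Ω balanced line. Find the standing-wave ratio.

VSWR ≈ 4.69

For a purely resistive load, VSWR = R_L/Z_0 or Z_0/R_L (whichever > 1) = 469/100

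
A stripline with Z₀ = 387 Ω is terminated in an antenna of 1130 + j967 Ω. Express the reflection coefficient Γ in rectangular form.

Γ ≈ 0.637 + j0.231

Γ = (Z_L − Z_0)/(Z_L + Z_0) = (743 + j967)/(1517 + j967)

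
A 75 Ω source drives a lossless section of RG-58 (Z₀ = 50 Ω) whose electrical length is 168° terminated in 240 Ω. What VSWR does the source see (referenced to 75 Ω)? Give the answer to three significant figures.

VSWR ≈ 3.38

tan(βl) = -0.213
Z_in = Z_0·(Z_L + jZ_0·tanβl)/(Z_0 + jZ_L·tanβl) = 123 + j115 Ω
Γ_s = (Z_in − Z_s)/(Z_in + Z_s) = (47.9 + j115)/(198 + j115), |Γ_s| = 0.544
VSWR = (1 + |Γ_s|)/(1 − |Γ_s|)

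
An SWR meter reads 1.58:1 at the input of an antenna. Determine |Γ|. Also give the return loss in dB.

|Γ| ≈ 0.225; return loss ≈ 13 dB

|Γ| = (S − 1)/(S + 1) = (1.58 − 1)/(1.58 + 1) = 0.58/2.58
RL = −20·log₁₀|Γ| = −20·log₁₀(0.225)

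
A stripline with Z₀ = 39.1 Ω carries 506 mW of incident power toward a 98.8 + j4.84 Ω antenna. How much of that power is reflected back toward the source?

|Γ| = |(59.7 + j4.84)/(137.9 + j4.84)| = 0.434
|Γ|² = 0.188
P_refl = |Γ|²·P_inc = 95.3 mW, P_del = (1 − |Γ|²)·P_inc = 411 mW

P_reflected ≈ 95.3 mW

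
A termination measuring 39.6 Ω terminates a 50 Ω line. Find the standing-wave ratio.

VSWR ≈ 1.26

Γ = (39.6 − 50)/(39.6 + 50) = -0.116
VSWR = (1 + 0.116)/(1 − 0.116)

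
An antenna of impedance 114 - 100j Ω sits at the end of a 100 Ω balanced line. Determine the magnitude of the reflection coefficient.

|Γ| ≈ 0.427

Γ = (Z_L − Z_0)/(Z_L + Z_0) = (14 − j100)/(214 − j100)
|Γ| = 101/236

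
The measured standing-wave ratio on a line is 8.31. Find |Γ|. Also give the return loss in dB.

|Γ| ≈ 0.785; return loss ≈ 2.1 dB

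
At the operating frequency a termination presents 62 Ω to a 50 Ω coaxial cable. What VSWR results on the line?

Γ = (62 − 50)/(62 + 50) = 0.107
VSWR = (1 + 0.107)/(1 − 0.107)

VSWR ≈ 1.24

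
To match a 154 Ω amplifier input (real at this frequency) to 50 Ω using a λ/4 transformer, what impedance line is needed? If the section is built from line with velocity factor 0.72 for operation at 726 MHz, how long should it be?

Z_qwt = √(Z_0·R_L) = √(50 × 154) = √7700
λ = 0.72·c/f = 0.298 m, so l = λ/4 = 0.0744 m

Z_qwt ≈ 87.7 Ω; length ≈ 7.44 cm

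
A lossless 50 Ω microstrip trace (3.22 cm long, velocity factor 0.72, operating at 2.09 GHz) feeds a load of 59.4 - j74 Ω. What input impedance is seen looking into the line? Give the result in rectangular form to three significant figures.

λ = v/f = 0.72·c / 2.09 GHz = 0.103 m
βl = 2π·l/λ = 2π × 0.312 = 112°
tan(βl) = tan(112°) = -2.45
Z_in = Z_0·(Z_L + jZ_0·tanβl)/(Z_0 + jZ_L·tanβl)
     = 50·(59.4 − j197)/(-132 − j146)

Z_in ≈ 27 + j44.8 Ω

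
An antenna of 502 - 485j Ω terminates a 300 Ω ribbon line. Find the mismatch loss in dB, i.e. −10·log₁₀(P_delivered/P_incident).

Γ = (202 − j485)/(802 − j485), |Γ| = 0.561
|Γ|² = 0.314, so P_del/P_inc = 1 − |Γ|² = 0.686
ML = −10·log₁₀(1 − |Γ|²)

mismatch loss ≈ 1.64 dB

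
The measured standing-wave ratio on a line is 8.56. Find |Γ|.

|Γ| = (S − 1)/(S + 1) = (8.56 − 1)/(8.56 + 1) = 7.56/9.56

|Γ| ≈ 0.791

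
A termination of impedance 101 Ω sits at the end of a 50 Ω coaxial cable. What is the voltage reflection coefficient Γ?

Γ = (Z_L − Z_0)/(Z_L + Z_0) = (101 − 50)/(101 + 50) = 51/151

Γ = 0.338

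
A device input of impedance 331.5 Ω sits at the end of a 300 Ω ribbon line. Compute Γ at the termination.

Γ = (Z_L − Z_0)/(Z_L + Z_0) = (331.5 − 300)/(331.5 + 300) = 31.5/631.5

Γ = 0.0499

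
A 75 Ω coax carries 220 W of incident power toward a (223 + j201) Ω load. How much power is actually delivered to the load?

|Γ| = |(148 + j201)/(298 + j201)| = 0.694
|Γ|² = 0.482
P_refl = |Γ|²·P_inc = 106 W, P_del = (1 − |Γ|²)·P_inc = 114 W

P_delivered ≈ 114 W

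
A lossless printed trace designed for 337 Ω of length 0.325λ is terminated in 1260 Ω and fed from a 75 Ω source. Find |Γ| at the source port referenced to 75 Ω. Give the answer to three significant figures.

|Γ| ≈ 0.66

βl = 2π × 0.325 = 117°
tan(βl) = -1.96
Z_in = Z_0·(Z_L + jZ_0·tanβl)/(Z_0 + jZ_L·tanβl) = 111 + j157 Ω
Γ_s = (Z_in − Z_s)/(Z_in + Z_s) = (36.5 + j157)/(186 + j157), |Γ_s| = 0.66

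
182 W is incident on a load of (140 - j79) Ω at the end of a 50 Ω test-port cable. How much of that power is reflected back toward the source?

|Γ| = |(90 − j79)/(190 − j79)| = 0.582
|Γ|² = 0.339
P_refl = |Γ|²·P_inc = 61.6 W, P_del = (1 − |Γ|²)·P_inc = 120 W

P_reflected ≈ 61.6 W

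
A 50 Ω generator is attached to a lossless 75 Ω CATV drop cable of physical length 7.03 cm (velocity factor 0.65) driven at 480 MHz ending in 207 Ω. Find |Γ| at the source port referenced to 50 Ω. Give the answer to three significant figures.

|Γ| ≈ 0.411

λ = v/f = 0.65·c / 480 MHz = 0.406 m
βl = 2π·l/λ = 2π × 0.173 = 62.3°
tan(βl) = 1.9
Z_in = Z_0·(Z_L + jZ_0·tanβl)/(Z_0 + jZ_L·tanβl) = 33.5 − j33 Ω
Γ_s = (Z_in − Z_s)/(Z_in + Z_s) = (-16.5 − j33)/(83.5 − j33), |Γ_s| = 0.411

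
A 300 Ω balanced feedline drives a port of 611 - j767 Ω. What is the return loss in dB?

Γ = (311 − j767)/(911 − j767), |Γ| = 0.695
RL = −20·log₁₀|Γ| = −20·log₁₀(0.695)

RL ≈ 3.16 dB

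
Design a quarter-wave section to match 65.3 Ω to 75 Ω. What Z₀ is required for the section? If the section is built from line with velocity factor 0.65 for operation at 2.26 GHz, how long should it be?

Z_qwt ≈ 70 Ω; length ≈ 2.16 cm

Z_qwt = √(Z_0·R_L) = √(75 × 65.3) = √4898
λ = 0.65·c/f = 0.0863 m, so l = λ/4 = 0.0216 m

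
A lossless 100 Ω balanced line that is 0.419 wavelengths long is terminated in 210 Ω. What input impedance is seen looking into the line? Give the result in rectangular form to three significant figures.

Z_in ≈ 116 + j80.2 Ω

βl = 2π × 0.419 = 151°
tan(βl) = tan(151°) = -0.558
Z_in = Z_0·(Z_L + jZ_0·tanβl)/(Z_0 + jZ_L·tanβl)
     = 100·(210 − j55.8)/(100 − j117)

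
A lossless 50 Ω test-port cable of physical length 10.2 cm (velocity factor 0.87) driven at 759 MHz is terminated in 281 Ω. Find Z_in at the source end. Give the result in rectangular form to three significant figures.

λ = v/f = 0.87·c / 759 MHz = 0.344 m
βl = 2π·l/λ = 2π × 0.297 = 107°
tan(βl) = tan(107°) = -3.32
Z_in = Z_0·(Z_L + jZ_0·tanβl)/(Z_0 + jZ_L·tanβl)
     = 50·(281 − j166)/(50 − j932)

Z_in ≈ 9.68 + j14.6 Ω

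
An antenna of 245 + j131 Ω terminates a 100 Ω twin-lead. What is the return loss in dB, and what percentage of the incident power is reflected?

Γ = (145 + j131)/(345 + j131), |Γ| = 0.53
RL = −20·log₁₀(0.53) = 5.52 dB
P_refl/P_inc = |Γ|² = 0.28

RL ≈ 5.52 dB; 28% of incident power reflected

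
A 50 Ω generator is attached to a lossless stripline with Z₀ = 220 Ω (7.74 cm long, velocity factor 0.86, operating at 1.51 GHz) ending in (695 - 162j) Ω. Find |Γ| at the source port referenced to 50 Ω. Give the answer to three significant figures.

λ = v/f = 0.86·c / 1.51 GHz = 0.171 m
βl = 2π·l/λ = 2π × 0.453 = 163°
tan(βl) = -0.304
Z_in = Z_0·(Z_L + jZ_0·tanβl)/(Z_0 + jZ_L·tanβl) = 498 + j321 Ω
Γ_s = (Z_in − Z_s)/(Z_in + Z_s) = (448 + j321)/(548 + j321), |Γ_s| = 0.868

|Γ| ≈ 0.868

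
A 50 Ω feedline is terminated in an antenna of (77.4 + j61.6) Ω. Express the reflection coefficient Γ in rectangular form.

Γ ≈ 0.364 + j0.308

Γ = (Z_L − Z_0)/(Z_L + Z_0) = (27.4 + j61.6)/(127.4 + j61.6)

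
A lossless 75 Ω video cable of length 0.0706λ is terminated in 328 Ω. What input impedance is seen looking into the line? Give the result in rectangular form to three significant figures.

Z_in ≈ 75.6 − j121 Ω

βl = 2π × 0.0706 = 25.4°
tan(βl) = tan(25.4°) = 0.475
Z_in = Z_0·(Z_L + jZ_0·tanβl)/(Z_0 + jZ_L·tanβl)
     = 75·(328 + j35.6)/(75 + j156)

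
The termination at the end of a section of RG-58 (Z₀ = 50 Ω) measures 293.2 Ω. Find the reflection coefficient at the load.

Γ = 0.709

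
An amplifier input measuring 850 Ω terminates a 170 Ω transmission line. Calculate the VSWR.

VSWR ≈ 5

For a purely resistive load, VSWR = R_L/Z_0 or Z_0/R_L (whichever > 1) = 850/170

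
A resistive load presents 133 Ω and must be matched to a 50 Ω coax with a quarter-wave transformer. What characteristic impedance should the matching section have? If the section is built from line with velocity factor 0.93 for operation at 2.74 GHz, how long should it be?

Z_qwt ≈ 81.5 Ω; length ≈ 2.55 cm

Z_qwt = √(Z_0·R_L) = √(50 × 133) = √6650
λ = 0.93·c/f = 0.102 m, so l = λ/4 = 0.0255 m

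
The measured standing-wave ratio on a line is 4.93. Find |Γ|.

|Γ| ≈ 0.663

|Γ| = (S − 1)/(S + 1) = (4.93 − 1)/(4.93 + 1) = 3.93/5.93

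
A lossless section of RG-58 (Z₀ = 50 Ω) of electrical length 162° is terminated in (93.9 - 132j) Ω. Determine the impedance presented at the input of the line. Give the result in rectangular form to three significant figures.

tan(βl) = tan(162°) = -0.325
Z_in = Z_0·(Z_L + jZ_0·tanβl)/(Z_0 + jZ_L·tanβl)
     = 50·(93.9 − j148)/(7.11 − j30.5)

Z_in ≈ 264 + j92.3 Ω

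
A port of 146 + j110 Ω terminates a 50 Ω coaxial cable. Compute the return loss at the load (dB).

RL ≈ 3.75 dB

Γ = (96 + j110)/(196 + j110), |Γ| = 0.65
RL = −20·log₁₀|Γ| = −20·log₁₀(0.65)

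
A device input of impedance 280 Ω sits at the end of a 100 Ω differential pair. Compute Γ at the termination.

Γ = (Z_L − Z_0)/(Z_L + Z_0) = (280 − 100)/(280 + 100) = 180/380

Γ = 0.474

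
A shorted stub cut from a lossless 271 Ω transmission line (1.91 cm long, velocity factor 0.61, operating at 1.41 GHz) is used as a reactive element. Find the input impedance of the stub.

Z_in ≈ +j359 Ω

λ = v/f = 0.61·c / 1.41 GHz = 0.13 m
βl = 2π·l/λ = 2π × 0.147 = 53°
tan(βl) = 1.33
For a shorted stub, Z_in = jZ_0·tan(βl)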